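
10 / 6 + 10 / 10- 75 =-217/3 = -72.33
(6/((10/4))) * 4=48/5 = 9.60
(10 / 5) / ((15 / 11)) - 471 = -7043/15 = -469.53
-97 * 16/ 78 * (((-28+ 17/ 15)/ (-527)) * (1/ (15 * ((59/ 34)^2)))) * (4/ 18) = -105536/21147075 = 0.00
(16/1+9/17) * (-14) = -231.41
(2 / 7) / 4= 1/14 = 0.07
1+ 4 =5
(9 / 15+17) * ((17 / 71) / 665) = 1496/236075 = 0.01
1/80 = 0.01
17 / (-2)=-17/2 = -8.50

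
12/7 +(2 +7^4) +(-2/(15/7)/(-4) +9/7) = 72187/30 = 2406.23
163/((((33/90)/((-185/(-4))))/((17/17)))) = 452325/22 = 20560.23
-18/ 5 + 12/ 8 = -21/10 = -2.10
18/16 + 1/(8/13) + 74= 307/4 = 76.75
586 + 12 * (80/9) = 2078/3 = 692.67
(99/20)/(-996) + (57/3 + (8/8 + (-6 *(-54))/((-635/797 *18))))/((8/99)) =-5410911/168656 = -32.08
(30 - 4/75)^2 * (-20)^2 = 80712256/225 = 358721.14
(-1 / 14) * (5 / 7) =-5/98 = -0.05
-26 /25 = -1.04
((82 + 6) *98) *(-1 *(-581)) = 5010544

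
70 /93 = 0.75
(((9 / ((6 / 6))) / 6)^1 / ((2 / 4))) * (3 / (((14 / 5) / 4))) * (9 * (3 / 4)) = 1215/14 = 86.79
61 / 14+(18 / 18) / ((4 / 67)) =591/28 = 21.11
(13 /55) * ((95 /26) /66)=19/1452 = 0.01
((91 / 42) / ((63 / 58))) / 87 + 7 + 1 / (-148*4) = 2356777/335664 = 7.02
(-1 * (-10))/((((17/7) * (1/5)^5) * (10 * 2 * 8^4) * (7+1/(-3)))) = 13125/557056 = 0.02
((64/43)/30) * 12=128/215 = 0.60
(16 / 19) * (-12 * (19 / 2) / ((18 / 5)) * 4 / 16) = -6.67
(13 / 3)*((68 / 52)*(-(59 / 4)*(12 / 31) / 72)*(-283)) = 283849/2232 = 127.17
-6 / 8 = -3/4 = -0.75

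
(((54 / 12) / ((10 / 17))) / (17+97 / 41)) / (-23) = -0.02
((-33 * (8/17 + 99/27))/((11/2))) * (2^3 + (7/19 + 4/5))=-367562/1615 = -227.59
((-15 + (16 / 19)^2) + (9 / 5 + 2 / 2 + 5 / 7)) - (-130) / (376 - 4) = -24504857/2350110 = -10.43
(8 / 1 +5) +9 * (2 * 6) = 121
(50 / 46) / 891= 25/20493 = 0.00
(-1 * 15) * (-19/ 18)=95/6 = 15.83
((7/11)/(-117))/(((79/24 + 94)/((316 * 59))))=-1044064/1001715 = -1.04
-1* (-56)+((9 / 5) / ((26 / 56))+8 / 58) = 113128/1885 = 60.01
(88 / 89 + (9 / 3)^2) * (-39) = -34671/89 = -389.56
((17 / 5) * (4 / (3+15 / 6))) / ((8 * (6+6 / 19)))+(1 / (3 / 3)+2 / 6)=3041/2200 = 1.38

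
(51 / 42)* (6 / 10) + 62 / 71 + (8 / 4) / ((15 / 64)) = 30223/2982 = 10.14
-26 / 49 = -0.53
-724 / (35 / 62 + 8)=-44888/531 = -84.53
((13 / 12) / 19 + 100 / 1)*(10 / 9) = 114065/1026 = 111.17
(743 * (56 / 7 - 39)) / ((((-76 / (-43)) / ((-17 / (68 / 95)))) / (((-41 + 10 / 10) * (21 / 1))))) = -519969975/2 = -259984987.50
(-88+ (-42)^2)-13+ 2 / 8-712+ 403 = 5417/4 = 1354.25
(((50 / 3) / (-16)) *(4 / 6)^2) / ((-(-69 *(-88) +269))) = 25/342414 = 0.00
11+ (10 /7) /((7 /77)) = 187/7 = 26.71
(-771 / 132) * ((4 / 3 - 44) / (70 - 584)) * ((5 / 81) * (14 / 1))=-1120/2673 = -0.42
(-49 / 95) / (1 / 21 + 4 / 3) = -1029/2755 = -0.37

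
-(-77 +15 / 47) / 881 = 3604/41407 = 0.09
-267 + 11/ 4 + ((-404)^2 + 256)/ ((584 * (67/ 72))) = 36.56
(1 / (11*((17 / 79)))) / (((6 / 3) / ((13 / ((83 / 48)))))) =24648/15521 = 1.59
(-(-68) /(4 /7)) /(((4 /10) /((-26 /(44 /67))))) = -518245/44 = -11778.30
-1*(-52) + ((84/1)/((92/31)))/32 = 38923/736 = 52.88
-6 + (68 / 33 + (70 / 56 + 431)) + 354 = 103265/132 = 782.31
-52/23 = -2.26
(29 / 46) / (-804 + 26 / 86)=-1247/1589714 = 0.00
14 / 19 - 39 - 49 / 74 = -54729/1406 = -38.93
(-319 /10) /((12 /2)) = -319/60 = -5.32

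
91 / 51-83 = -4142/51 = -81.22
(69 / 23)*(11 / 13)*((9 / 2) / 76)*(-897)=-20493/152 = -134.82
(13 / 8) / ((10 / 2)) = 13/40 = 0.32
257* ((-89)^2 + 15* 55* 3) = 2671772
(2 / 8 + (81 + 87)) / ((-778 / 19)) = -12787/3112 = -4.11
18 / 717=6/239 = 0.03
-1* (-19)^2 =-361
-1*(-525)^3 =144703125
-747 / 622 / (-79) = 0.02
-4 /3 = -1.33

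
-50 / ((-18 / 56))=1400/9 = 155.56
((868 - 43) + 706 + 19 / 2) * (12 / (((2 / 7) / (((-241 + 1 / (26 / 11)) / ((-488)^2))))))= -65.36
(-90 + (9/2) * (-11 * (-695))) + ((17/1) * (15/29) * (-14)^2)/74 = 73684605/2146 = 34335.79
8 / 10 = 4/5 = 0.80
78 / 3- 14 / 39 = 1000/39 = 25.64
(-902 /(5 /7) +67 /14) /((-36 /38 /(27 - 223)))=-11712113/45 = -260269.18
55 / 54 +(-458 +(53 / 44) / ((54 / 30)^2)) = -1627357/3564 = -456.61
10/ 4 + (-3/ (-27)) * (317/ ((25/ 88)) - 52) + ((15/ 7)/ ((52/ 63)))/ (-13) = 18328771/152100 = 120.50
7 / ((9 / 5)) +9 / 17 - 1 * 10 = -854/153 = -5.58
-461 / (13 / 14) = -6454/13 = -496.46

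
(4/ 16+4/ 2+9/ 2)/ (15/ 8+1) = 54/23 = 2.35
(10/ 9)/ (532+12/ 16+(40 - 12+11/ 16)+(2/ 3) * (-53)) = 160/75759 = 0.00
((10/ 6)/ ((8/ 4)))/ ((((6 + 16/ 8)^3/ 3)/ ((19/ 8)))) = 95/8192 = 0.01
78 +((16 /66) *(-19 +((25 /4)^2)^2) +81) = 184555/352 = 524.30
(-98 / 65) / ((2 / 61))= -2989/65 = -45.98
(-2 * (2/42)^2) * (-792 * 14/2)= 176/7 = 25.14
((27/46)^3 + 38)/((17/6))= 11155353/827356 = 13.48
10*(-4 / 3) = -40/3 = -13.33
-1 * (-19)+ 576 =595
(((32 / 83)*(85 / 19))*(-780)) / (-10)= 212160/1577 = 134.53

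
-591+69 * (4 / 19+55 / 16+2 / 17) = -1711479/5168 = -331.17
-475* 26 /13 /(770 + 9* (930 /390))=-12350/10289 = -1.20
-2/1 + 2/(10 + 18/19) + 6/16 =-75/52 = -1.44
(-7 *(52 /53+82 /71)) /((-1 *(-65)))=-56266/244595 = -0.23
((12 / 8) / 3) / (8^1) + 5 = 81/16 = 5.06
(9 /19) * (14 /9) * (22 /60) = 77/285 = 0.27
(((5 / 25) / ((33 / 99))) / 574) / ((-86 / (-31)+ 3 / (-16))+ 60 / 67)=49848/166059635 = 0.00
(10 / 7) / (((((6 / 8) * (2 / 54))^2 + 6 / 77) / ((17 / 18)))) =17.15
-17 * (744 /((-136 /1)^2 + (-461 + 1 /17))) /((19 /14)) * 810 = -609570360/1456331 = -418.57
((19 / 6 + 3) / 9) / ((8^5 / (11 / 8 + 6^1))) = 2183/14155776 = 0.00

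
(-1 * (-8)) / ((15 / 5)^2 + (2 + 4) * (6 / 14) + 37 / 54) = 3024/4633 = 0.65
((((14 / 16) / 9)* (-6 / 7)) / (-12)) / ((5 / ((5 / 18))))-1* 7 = -18143/2592 = -7.00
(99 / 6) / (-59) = -33/118 = -0.28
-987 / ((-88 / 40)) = 4935/11 = 448.64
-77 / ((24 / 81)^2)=-56133/64 = -877.08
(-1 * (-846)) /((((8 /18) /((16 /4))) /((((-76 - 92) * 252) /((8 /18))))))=-725279184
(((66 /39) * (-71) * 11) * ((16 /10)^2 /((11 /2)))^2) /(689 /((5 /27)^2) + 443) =-581632/41710175 = -0.01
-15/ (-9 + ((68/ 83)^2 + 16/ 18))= 930015/461281 = 2.02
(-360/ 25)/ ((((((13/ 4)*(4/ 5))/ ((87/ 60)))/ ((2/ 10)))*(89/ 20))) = -0.36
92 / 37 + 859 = 31875/37 = 861.49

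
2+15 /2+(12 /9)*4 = 14.83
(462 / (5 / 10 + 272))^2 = 853776/297025 = 2.87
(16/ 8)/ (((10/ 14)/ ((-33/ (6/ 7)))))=-539/5 = -107.80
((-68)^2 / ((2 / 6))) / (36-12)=578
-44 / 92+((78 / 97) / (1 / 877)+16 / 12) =4725737/6693 = 706.07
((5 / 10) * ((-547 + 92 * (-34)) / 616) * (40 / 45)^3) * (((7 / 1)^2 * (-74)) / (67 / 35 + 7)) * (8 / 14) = 50764000/104247 = 486.96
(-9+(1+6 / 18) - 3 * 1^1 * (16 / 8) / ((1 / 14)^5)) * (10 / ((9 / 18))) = -193617100/3 = -64539033.33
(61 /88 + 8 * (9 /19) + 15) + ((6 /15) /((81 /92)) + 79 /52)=21.46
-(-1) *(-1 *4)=-4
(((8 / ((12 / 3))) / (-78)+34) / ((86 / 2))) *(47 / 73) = 62275/122421 = 0.51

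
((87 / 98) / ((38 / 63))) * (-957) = -749331/532 = -1408.52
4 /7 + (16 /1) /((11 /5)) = 604/77 = 7.84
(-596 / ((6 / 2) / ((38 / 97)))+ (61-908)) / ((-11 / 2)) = 538250/3201 = 168.15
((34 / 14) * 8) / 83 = 136/581 = 0.23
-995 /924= -1.08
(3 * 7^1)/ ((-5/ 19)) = -399/5 = -79.80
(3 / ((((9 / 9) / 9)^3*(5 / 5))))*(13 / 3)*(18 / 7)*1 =170586/7 = 24369.43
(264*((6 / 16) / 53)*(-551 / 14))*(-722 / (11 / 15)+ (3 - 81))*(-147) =-608588316/53 = -11482798.42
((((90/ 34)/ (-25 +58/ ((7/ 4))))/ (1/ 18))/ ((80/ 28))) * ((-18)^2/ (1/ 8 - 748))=-1714608/1932509 = -0.89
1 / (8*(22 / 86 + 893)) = 43/307280 = 0.00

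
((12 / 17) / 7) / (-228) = -1/2261 = 0.00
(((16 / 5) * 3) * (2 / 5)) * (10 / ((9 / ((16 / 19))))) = 1024/285 = 3.59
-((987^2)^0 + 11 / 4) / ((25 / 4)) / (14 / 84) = -18/5 = -3.60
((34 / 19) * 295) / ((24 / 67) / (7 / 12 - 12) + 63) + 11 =212865071/10981791 = 19.38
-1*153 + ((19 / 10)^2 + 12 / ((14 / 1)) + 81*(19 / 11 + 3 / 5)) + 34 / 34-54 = -100283/7700 = -13.02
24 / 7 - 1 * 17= -95/7 = -13.57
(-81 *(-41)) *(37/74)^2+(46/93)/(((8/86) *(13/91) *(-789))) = 243671171/293508 = 830.20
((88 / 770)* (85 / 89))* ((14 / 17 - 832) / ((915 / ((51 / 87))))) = -64056/1102087 = -0.06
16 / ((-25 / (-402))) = 6432/25 = 257.28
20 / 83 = 0.24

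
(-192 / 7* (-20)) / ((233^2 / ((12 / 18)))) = 0.01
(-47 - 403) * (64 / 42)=-4800/7 = -685.71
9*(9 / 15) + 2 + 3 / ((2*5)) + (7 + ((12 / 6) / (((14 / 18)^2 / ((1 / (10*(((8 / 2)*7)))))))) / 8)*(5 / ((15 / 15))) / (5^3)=10948641/1372000 = 7.98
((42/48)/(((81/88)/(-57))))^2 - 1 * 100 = 2067469/729 = 2836.03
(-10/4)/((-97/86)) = 215/97 = 2.22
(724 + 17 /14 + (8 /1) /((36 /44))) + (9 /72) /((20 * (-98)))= 103722071/141120 = 734.99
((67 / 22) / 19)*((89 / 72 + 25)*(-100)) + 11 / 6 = -3150281/7524 = -418.70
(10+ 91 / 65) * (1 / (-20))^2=57/2000 = 0.03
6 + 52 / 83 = 550/83 = 6.63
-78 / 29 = -2.69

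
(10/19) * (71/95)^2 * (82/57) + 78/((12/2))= 26239319/1954815 = 13.42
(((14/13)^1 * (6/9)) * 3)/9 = 28/117 = 0.24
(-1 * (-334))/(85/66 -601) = -22044/39581 = -0.56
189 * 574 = 108486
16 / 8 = 2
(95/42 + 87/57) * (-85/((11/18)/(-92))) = 70919580/1463 = 48475.45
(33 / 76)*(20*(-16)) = -2640/19 = -138.95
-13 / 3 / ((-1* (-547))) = -13/1641 = -0.01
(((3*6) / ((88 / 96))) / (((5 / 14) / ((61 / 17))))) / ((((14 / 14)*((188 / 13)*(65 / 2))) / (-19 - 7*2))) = -13.85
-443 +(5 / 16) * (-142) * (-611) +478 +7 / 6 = 651583/24 = 27149.29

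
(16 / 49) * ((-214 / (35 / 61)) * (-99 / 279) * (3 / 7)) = 6892512/372155 = 18.52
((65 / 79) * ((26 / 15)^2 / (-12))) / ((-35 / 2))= 4394/373275 = 0.01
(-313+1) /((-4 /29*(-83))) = -2262/83 = -27.25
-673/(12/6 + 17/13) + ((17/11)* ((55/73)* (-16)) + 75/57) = -13167508/59641 = -220.78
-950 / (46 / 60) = -28500/23 = -1239.13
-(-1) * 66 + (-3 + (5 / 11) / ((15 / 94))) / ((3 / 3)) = 2173/33 = 65.85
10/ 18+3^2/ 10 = 131/90 = 1.46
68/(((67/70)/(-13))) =-61880/67 = -923.58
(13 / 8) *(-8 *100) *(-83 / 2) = 53950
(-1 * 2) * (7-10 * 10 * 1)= 186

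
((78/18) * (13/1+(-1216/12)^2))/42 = 171847/162 = 1060.78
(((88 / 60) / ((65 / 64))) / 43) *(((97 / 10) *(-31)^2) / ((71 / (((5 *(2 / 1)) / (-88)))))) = -1491472/2976675 = -0.50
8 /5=1.60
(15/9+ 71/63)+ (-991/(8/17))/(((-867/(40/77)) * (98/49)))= 11527/3366 = 3.42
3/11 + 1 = 1.27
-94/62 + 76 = 2309/31 = 74.48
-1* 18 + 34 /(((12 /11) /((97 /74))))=10147/444 = 22.85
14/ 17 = 0.82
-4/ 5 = -0.80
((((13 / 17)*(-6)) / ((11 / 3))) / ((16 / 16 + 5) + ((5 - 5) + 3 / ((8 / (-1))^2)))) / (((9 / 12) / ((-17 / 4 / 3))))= 1664/4257 = 0.39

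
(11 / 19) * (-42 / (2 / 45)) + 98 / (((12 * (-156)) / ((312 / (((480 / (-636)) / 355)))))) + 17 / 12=3254519/456 = 7137.10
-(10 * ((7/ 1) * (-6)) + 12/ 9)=1256/3 = 418.67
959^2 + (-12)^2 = 919825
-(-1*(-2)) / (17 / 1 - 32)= 2/15 = 0.13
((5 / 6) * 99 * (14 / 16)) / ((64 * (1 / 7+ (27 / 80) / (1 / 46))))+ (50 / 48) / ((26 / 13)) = 998675/1684608 = 0.59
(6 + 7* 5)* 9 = 369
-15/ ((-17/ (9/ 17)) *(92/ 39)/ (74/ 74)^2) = 5265/26588 = 0.20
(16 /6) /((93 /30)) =80/93 = 0.86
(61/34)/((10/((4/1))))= 61/85 = 0.72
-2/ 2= -1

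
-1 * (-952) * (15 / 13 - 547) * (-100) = 675539200/13 = 51964553.85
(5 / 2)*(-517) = -2585/2 = -1292.50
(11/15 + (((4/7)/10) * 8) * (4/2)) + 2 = 383/105 = 3.65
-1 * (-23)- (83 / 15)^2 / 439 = 2264936/98775 = 22.93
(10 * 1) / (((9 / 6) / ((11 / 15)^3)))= 5324/2025 = 2.63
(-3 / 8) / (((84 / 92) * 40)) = -23/2240 = -0.01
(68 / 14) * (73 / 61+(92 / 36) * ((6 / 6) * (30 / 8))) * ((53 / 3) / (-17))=-418223/7686 = -54.41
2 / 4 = 1/2 = 0.50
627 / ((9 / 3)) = 209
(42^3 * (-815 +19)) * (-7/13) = 412818336/13 = 31755256.62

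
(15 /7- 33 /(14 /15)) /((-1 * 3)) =155/14 = 11.07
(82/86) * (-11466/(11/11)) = -10932.70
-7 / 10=-0.70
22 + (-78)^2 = 6106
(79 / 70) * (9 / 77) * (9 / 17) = 6399/91630 = 0.07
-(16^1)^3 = -4096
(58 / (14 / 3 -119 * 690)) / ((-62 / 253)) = 22011/7635796 = 0.00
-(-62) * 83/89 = 5146/89 = 57.82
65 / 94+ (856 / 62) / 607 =1263337/1768798 = 0.71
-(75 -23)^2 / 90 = -1352/45 = -30.04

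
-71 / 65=-1.09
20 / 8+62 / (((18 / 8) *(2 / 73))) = 18149/18 = 1008.28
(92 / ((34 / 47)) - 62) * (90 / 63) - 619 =-62581/119 = -525.89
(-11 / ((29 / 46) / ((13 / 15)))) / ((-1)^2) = -6578/435 = -15.12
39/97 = 0.40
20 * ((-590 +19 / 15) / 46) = -17662/69 = -255.97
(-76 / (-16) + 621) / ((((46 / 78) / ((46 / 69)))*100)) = 32539/4600 = 7.07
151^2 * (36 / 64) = 12825.56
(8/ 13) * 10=80/13 = 6.15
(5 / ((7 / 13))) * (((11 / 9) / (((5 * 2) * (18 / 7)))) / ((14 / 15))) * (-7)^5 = -1716715/216 = -7947.75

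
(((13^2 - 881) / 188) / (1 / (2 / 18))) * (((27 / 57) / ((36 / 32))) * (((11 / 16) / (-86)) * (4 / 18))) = 979/3110319 = 0.00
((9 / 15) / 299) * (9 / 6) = 9/2990 = 0.00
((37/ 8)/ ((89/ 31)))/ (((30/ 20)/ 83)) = 89.14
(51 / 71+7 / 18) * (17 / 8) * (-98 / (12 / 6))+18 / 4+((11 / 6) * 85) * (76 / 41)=74646073/419184 = 178.07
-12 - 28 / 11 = -160/11 = -14.55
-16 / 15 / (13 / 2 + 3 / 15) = -32/201 = -0.16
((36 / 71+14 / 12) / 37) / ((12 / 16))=1426/23643 = 0.06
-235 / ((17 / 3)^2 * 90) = -47/578 = -0.08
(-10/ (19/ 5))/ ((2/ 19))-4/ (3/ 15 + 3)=-105/4 = -26.25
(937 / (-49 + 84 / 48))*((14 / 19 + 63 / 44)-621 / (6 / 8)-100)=725233315/39501 = 18359.87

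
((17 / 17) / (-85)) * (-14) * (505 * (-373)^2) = 196728406/17 = 11572259.18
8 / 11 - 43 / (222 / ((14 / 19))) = 13561/23199 = 0.58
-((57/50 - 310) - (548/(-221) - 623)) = -3498647/11050 = -316.62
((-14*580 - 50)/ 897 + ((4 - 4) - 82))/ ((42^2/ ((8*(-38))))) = 15.70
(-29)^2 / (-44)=-841/44 = -19.11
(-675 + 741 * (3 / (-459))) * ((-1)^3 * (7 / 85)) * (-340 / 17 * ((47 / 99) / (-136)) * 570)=98515760/44217 = 2228.01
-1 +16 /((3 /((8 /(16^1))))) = 5/3 = 1.67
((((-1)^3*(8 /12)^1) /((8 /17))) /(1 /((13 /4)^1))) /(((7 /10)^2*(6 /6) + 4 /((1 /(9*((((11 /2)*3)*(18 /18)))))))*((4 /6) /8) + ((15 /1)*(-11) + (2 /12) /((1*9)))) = 49725/1246759 = 0.04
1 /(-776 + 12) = -1/764 = 0.00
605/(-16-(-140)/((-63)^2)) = -343035/9052 = -37.90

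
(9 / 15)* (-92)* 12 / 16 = -207/5 = -41.40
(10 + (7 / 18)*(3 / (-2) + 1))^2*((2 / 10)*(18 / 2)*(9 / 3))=124609/240 = 519.20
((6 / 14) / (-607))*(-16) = 48/4249 = 0.01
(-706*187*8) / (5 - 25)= 264044/5 = 52808.80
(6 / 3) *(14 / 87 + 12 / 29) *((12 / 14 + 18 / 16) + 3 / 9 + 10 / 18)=36175/10962 = 3.30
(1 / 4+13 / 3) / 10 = 11/24 = 0.46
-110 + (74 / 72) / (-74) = -7921/72 = -110.01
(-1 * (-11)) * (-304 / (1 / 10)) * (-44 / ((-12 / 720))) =-88281600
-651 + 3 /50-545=-59797/50 = -1195.94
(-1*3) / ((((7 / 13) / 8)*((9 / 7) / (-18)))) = 624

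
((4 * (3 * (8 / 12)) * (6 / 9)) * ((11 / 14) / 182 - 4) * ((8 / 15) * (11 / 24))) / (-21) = 447964/1805895 = 0.25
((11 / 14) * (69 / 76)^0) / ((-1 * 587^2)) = -11/4823966 = 0.00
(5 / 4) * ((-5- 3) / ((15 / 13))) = -26/3 = -8.67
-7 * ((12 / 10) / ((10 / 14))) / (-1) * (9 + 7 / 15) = 13916/125 = 111.33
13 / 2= 6.50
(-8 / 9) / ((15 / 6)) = -16/45 = -0.36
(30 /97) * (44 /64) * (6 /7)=495/2716 = 0.18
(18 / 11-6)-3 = -81/11 = -7.36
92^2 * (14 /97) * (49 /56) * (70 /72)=907235/873 = 1039.22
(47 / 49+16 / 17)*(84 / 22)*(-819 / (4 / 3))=-1666899/374 = -4456.95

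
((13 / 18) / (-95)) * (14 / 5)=-91/4275 = -0.02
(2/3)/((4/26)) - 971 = -2900/3 = -966.67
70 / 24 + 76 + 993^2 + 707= 11842019/12 = 986834.92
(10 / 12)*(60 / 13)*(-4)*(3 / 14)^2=-450/637 = -0.71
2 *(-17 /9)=-34/9 = -3.78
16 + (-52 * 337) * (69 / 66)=-201350/11 = -18304.55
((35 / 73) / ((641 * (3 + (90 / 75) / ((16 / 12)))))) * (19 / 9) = 6650/16424343 = 0.00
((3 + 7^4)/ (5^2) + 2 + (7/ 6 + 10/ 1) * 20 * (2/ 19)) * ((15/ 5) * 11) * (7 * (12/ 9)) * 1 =53400424/1425 = 37473.98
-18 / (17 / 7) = -126/17 = -7.41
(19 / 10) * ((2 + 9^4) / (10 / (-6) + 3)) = 374091/40 = 9352.28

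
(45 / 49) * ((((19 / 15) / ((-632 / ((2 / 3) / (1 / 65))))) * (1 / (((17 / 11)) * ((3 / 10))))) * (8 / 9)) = -271700/1776789 = -0.15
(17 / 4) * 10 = 85/2 = 42.50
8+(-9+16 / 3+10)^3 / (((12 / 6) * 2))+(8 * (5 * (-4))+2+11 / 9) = -9209/108 = -85.27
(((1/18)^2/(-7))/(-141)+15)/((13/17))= 81545957/4157244 = 19.62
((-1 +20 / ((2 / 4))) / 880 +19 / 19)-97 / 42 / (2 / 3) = -14907/6160 = -2.42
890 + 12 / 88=890.14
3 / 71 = 0.04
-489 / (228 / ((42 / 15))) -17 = -4371/190 = -23.01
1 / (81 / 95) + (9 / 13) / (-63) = 8564/7371 = 1.16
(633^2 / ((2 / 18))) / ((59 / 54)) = 194734854/59 = 3300590.75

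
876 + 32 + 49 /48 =43633/48 = 909.02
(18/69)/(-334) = -3/3841 = 0.00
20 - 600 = -580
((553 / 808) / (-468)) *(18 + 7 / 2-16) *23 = -139909/756288 = -0.18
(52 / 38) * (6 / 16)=39/76 = 0.51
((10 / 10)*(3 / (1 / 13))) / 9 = 13/3 = 4.33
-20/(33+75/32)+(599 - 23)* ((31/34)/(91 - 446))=-13959968/6825585 = -2.05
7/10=0.70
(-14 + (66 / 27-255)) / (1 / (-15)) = 11995/3 = 3998.33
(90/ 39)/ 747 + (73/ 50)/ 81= 92267/4369950 = 0.02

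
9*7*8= 504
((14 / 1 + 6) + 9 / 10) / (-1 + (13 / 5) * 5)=209/120 = 1.74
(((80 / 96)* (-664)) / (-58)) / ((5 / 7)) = 1162/87 = 13.36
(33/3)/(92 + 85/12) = 132/1189 = 0.11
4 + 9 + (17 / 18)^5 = 13.75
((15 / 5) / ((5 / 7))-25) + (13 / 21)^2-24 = -97939/2205 = -44.42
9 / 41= 0.22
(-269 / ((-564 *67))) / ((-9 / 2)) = -269/170046 = 0.00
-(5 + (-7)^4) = -2406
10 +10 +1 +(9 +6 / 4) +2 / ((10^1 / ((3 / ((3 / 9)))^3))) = 1773/10 = 177.30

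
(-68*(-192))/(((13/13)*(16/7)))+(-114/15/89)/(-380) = 25418401/4450 = 5712.00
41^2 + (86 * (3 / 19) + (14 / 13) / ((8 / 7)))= 1675175/988 = 1695.52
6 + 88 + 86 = 180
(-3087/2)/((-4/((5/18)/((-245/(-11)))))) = 77/16 = 4.81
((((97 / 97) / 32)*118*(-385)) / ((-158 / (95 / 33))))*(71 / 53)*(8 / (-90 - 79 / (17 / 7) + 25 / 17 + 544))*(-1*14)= -331496515/36125436 = -9.18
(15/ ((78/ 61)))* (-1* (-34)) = 5185/13 = 398.85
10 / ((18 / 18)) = 10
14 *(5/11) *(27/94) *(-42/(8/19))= -377055/2068 = -182.33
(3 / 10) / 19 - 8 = -1517/190 = -7.98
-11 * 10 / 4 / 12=-55/24 = -2.29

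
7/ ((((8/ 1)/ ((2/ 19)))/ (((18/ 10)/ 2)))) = 63/760 = 0.08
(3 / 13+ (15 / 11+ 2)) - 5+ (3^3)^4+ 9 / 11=75995979/143 = 531440.41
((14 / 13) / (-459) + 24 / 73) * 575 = 187.69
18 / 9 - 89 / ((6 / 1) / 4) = -172/3 = -57.33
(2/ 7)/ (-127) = -2/889 = 0.00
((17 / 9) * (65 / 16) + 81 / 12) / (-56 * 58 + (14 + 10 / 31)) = -64387/14435136 = 0.00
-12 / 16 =-3/4 = -0.75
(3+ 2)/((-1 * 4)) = -5/4 = -1.25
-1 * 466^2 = -217156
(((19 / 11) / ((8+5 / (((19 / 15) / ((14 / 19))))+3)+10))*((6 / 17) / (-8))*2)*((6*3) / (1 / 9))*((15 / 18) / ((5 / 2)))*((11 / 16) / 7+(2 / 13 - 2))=157105395/261108848 = 0.60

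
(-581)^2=337561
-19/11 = -1.73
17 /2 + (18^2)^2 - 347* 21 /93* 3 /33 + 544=71965579/682 = 105521.38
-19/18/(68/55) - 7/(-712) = -45967/54468 = -0.84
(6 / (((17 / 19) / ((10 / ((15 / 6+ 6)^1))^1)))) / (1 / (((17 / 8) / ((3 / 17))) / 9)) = 95/9 = 10.56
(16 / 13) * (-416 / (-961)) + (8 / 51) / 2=29956/49011 = 0.61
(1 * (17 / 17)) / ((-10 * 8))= -1/80 = -0.01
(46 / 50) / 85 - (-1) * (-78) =-165727/2125 = -77.99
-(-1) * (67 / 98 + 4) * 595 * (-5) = -195075/14 = -13933.93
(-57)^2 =3249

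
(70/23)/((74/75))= 3.08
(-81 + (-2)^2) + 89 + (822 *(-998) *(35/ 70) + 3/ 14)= -5742321/14 = -410165.79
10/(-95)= -2/19 = -0.11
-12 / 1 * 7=-84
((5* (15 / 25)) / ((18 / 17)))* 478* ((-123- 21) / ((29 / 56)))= -10921344/29 = -376598.07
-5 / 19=-0.26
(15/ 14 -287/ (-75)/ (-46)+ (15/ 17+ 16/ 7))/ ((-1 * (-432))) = 426593/44339400 = 0.01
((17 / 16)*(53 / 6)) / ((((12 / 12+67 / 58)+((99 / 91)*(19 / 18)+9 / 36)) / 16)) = 4755478/112533 = 42.26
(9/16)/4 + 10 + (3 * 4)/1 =1417/64 = 22.14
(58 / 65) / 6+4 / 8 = 253/390 = 0.65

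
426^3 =77308776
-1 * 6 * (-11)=66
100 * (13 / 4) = 325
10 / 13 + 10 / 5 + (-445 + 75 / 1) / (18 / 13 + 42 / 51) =-522721/3172 = -164.79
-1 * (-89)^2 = -7921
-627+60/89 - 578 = -107185/89 = -1204.33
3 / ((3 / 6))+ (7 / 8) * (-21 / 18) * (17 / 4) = 319/192 = 1.66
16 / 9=1.78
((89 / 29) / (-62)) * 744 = -1068/29 = -36.83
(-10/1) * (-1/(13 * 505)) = 2/1313 = 0.00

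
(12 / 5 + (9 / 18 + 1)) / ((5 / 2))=39/25 = 1.56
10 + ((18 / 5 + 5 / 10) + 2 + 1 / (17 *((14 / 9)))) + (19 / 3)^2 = 301213/5355 = 56.25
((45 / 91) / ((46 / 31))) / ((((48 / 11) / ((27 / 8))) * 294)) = 46035/52509184 = 0.00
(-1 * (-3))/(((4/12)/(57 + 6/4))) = 1053/2 = 526.50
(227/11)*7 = 1589/11 = 144.45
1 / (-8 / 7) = -7/8 = -0.88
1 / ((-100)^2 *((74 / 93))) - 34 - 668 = -519479907/740000 = -702.00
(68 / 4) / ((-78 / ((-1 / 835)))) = 17/65130 = 0.00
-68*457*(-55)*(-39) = -66658020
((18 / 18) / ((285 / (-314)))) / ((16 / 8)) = -157/285 = -0.55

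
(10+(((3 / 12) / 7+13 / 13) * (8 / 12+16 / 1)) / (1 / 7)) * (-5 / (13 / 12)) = -7850/13 = -603.85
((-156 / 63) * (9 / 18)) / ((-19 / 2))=52/399 = 0.13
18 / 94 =9/47 = 0.19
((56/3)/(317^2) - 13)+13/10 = -35271079/3014670 = -11.70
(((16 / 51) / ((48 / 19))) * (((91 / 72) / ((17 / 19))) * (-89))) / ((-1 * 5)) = 2923739/936360 = 3.12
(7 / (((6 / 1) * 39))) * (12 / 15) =14/585 = 0.02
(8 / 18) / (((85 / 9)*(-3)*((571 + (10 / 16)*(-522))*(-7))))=16/1747515 = 0.00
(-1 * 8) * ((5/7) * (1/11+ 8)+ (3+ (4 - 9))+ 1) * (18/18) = -2944/77 = -38.23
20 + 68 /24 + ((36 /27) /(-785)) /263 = 9428109/412910 = 22.83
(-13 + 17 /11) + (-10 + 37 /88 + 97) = 75.97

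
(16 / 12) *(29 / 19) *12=464/19 = 24.42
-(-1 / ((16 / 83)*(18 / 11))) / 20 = 913/5760 = 0.16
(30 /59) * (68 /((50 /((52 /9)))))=3536/885 = 4.00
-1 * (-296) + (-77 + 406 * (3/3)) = 625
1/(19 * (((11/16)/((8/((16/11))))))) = 8/19 = 0.42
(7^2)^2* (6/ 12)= 2401/2 = 1200.50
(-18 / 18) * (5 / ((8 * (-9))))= 5/72 = 0.07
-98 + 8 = -90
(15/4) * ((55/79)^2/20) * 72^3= 211701600/6241 = 33921.10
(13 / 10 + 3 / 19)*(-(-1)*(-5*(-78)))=10803/19 = 568.58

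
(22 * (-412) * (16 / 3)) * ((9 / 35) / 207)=-145024/2415 = -60.05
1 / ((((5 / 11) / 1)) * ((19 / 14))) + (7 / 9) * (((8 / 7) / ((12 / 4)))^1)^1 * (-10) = -3442/2565 = -1.34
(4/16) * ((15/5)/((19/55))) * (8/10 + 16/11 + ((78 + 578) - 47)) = 100857/76 = 1327.07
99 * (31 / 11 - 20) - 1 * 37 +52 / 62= -1737.16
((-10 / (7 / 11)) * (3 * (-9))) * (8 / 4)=5940/7 = 848.57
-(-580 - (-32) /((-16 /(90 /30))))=586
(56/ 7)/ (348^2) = 1/15138 = 0.00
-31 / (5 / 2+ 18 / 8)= -124/19 = -6.53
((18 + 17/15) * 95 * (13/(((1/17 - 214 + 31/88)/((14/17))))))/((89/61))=-108723472/1741107 = -62.45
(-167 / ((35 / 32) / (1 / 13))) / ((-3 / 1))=5344/1365 = 3.92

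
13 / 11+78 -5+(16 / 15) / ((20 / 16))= 61904/825 = 75.04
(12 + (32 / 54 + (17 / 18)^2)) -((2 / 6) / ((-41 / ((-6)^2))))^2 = 7297633/544644 = 13.40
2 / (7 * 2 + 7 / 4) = 8/63 = 0.13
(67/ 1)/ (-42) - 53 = -2293/42 = -54.60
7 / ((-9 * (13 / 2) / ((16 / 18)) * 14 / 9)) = -8/117 = -0.07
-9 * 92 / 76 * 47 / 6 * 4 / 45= -2162/285 = -7.59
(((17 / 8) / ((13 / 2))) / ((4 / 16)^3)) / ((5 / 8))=2176/65 = 33.48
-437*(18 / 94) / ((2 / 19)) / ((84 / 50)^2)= -5189375/18424 = -281.66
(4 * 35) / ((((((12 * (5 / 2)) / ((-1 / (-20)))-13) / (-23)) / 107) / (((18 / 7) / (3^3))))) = -98440/1761 = -55.90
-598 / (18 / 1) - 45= -704/9 = -78.22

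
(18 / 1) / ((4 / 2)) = 9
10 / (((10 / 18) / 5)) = 90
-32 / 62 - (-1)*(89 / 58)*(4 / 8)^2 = -953/7192 = -0.13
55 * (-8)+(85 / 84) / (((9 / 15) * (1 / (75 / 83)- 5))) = -10802945/24528 = -440.43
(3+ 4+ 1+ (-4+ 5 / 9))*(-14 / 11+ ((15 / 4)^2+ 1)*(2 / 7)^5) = -9429836/1663893 = -5.67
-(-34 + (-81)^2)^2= -42601729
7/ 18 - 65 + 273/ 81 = -3307/54 = -61.24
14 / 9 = 1.56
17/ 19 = 0.89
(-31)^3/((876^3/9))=-29791/74691264 = 0.00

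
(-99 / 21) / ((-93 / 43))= 473/217 = 2.18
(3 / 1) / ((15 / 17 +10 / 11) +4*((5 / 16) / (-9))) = 1.82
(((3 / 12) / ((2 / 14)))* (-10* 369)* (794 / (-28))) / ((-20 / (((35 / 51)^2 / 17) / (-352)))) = 19939325/27670016 = 0.72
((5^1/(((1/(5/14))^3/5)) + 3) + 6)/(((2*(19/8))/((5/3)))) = 139105/39102 = 3.56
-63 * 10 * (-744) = 468720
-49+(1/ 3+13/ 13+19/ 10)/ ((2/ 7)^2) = -1127/120 = -9.39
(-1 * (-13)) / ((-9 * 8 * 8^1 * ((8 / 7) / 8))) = -91/576 = -0.16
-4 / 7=-0.57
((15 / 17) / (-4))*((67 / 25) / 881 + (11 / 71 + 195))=-915549471/21267340 = -43.05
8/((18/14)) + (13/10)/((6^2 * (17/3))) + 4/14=279073/42840 = 6.51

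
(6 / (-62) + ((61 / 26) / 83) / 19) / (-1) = 121115/1271062 = 0.10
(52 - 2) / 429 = 50/429 = 0.12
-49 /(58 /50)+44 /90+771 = 951668/1305 = 729.25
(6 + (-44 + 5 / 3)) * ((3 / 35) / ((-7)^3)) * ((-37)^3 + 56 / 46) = -126984019/276115 = -459.90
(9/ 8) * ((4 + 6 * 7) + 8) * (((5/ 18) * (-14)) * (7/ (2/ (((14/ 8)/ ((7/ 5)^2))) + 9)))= -165375/1124 = -147.13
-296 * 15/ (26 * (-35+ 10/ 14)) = 259/52 = 4.98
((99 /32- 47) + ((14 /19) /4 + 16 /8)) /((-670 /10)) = 25367/40736 = 0.62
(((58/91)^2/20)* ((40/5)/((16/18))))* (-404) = -3057876/41405 = -73.85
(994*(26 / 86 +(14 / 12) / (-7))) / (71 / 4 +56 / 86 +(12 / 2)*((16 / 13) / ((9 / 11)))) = 904540/183979 = 4.92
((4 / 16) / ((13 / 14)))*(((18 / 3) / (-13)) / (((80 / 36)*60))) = -63/67600 = 0.00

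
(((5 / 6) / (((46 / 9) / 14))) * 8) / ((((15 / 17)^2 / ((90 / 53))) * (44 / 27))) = 327726/13409 = 24.44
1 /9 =0.11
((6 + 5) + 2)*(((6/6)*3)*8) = 312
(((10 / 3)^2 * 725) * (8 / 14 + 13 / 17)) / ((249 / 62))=238235000/88893 = 2680.02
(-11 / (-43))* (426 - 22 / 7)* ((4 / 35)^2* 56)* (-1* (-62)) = 51679232/10535 = 4905.48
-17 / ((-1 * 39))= 17/39 = 0.44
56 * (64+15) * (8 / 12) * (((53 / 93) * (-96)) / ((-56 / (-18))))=-1607808/31 = -51864.77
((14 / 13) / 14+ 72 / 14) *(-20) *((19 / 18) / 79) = -90250/64701 = -1.39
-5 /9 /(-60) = 1/108 = 0.01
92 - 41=51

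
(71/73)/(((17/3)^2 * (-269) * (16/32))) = -1278/5675093 = 0.00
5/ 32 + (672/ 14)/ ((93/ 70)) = 35995/992 = 36.29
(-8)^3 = -512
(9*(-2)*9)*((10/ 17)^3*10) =-1620000/4913 = -329.74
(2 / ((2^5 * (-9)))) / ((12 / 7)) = -7/1728 = 0.00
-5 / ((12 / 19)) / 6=-95/72 = -1.32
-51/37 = -1.38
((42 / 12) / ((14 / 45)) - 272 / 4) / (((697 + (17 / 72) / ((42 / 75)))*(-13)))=57204/9139013 = 0.01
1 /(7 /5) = 0.71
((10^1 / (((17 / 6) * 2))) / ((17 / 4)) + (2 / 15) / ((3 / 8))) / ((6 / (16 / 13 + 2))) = 70168/169065 = 0.42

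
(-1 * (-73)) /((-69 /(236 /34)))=-8614/1173 = -7.34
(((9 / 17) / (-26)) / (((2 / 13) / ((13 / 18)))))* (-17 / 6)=0.27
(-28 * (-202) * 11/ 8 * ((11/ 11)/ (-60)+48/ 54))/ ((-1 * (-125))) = 1220989/22500 = 54.27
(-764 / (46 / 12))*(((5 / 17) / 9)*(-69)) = 7640/17 = 449.41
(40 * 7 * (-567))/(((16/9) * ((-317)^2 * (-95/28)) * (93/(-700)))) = -116688600/59188021 = -1.97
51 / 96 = 17/32 = 0.53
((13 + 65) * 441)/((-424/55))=-945945/212 = -4462.00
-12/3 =-4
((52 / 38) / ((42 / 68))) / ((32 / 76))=221/42 = 5.26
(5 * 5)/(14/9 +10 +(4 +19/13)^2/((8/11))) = 304200/639667 = 0.48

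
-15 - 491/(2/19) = -9359/2 = -4679.50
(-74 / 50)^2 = 1369/625 = 2.19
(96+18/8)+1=397/4 = 99.25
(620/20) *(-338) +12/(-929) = -9734074/929 = -10478.01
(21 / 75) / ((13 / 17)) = 119/325 = 0.37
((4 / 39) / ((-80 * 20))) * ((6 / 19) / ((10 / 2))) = -1/247000 = 0.00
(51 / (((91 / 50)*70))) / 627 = 85/133133 = 0.00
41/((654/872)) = 164/3 = 54.67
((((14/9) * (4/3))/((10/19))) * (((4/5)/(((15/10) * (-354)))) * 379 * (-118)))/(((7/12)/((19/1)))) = 17512832/2025 = 8648.31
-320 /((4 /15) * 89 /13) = -15600/89 = -175.28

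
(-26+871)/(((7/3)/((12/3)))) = 10140/7 = 1448.57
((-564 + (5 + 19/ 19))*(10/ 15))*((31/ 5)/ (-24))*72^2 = 2490912/5 = 498182.40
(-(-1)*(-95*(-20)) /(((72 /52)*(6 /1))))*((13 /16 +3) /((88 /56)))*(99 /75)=105469/144 = 732.42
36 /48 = 3/4 = 0.75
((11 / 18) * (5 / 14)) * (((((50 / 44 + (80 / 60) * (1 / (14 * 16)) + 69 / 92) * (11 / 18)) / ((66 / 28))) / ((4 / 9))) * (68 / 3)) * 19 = 5647655/54432 = 103.76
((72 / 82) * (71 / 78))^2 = 181476/284089 = 0.64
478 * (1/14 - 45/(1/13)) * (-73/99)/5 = 142873483/3465 = 41233.33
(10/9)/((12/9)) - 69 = -409/6 = -68.17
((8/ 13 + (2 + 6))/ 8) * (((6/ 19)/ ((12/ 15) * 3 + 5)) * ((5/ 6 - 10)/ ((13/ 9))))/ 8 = -0.04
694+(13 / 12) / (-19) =158219/228 = 693.94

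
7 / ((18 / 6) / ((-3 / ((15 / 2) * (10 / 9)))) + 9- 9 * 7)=-21/187 = -0.11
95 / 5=19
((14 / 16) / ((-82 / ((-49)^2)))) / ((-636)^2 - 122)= -16807/265269344 = 0.00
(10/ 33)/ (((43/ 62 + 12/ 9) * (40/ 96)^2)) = 17856/20735 = 0.86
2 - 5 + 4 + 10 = 11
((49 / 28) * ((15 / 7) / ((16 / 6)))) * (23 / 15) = 69/32 = 2.16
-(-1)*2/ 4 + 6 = 13/2 = 6.50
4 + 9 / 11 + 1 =64/11 = 5.82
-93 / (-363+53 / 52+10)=1612/6101 = 0.26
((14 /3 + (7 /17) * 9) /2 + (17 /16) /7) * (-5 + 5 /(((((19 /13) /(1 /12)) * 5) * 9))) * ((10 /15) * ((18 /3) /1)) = -253910413/2930256 = -86.65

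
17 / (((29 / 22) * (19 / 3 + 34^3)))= 102/310909 = 0.00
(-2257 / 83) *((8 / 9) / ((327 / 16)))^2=-36978688/718883667 = -0.05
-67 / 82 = -0.82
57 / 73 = 0.78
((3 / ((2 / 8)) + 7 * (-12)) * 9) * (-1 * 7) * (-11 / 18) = -2772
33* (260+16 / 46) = 197604/23 = 8591.48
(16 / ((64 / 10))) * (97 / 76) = 3.19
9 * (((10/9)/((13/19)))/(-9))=-190/117 = -1.62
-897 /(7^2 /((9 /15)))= -2691/245 = -10.98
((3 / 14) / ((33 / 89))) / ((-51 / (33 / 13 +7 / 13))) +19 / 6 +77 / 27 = 5498485/918918 = 5.98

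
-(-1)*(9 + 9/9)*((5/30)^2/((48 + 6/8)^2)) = 8/68445 = 0.00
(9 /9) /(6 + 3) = 1/9 = 0.11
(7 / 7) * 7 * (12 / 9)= 28/3 = 9.33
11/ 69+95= 6566/69 = 95.16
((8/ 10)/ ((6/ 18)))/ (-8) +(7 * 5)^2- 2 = 1222.70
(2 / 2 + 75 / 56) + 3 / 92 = 3055/1288 = 2.37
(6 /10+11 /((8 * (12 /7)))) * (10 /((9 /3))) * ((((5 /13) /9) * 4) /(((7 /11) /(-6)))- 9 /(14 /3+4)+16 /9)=-961717/235872 = -4.08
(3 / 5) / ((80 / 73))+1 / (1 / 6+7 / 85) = 231813/50800 = 4.56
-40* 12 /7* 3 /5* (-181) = 52128/7 = 7446.86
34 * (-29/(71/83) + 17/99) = -8060924/7029 = -1146.81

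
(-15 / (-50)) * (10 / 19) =3/19 = 0.16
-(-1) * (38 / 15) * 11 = 27.87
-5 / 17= -0.29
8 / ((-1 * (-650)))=4/325 = 0.01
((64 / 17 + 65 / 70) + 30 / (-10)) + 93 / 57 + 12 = 69299/4522 = 15.32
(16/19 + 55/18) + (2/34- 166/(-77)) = 2736355/447678 = 6.11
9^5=59049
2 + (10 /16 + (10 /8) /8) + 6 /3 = 153/32 = 4.78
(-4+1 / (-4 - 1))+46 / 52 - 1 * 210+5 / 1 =-27081/130 = -208.32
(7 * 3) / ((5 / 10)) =42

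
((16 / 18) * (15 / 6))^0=1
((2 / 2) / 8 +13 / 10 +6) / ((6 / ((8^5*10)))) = 405504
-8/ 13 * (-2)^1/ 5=16/65 = 0.25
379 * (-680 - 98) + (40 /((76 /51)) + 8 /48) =-33611189/114 = -294834.99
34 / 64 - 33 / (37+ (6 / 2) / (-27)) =-0.36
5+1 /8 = 41/8 = 5.12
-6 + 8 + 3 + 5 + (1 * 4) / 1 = 14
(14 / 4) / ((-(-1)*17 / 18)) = 63/17 = 3.71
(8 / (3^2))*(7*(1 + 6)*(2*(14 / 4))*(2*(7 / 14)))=2744/9 = 304.89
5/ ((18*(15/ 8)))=0.15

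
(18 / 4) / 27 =1/6 = 0.17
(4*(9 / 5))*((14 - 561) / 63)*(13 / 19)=-28444/665 = -42.77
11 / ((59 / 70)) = 770/59 = 13.05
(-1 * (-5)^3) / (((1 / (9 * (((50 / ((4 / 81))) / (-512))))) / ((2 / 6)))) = -759375/1024 = -741.58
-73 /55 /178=-73/9790 = -0.01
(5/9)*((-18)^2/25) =36/5 = 7.20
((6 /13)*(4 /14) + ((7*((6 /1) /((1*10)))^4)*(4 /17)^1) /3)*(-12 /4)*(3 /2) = -883332/966875 = -0.91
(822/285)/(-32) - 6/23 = -12271/34960 = -0.35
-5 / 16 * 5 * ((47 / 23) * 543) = -638025/368 = -1733.76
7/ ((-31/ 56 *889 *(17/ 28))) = -1568/66929 = -0.02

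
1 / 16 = 0.06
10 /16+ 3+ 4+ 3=85/8 = 10.62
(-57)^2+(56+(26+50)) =3381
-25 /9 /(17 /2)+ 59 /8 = 8627/1224 = 7.05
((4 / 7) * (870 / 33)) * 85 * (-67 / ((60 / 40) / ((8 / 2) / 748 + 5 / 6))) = -365672600/7623 = -47969.64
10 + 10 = 20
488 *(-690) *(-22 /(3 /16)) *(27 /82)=533364480/41 = 13008889.76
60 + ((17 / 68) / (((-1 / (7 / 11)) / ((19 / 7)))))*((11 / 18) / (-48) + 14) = 2051345/38016 = 53.96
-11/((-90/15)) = 11/6 = 1.83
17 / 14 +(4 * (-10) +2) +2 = -487/14 = -34.79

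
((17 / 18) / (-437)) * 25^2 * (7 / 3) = -74375/23598 = -3.15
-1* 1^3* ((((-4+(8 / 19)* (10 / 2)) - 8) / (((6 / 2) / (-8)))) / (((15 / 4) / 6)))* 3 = -12032/95 = -126.65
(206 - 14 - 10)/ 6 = 91/3 = 30.33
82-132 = -50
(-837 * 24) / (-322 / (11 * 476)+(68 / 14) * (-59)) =17530128/250135 = 70.08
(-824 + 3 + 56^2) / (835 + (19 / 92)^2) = 19594160/7067801 = 2.77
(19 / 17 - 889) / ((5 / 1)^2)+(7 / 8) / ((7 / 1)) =-120327/3400 = -35.39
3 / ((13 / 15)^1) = 45/13 = 3.46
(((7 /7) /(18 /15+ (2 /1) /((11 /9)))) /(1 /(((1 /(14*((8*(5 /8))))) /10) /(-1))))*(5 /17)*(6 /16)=-11/198016 = 0.00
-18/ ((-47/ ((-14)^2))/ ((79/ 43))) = 137.91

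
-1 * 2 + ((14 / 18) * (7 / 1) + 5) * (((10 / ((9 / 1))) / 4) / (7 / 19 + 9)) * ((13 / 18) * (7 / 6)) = -2707973/1557144 = -1.74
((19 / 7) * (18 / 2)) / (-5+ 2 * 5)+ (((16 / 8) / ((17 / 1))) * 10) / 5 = 3047/595 = 5.12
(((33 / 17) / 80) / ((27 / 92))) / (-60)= -253/183600 = 0.00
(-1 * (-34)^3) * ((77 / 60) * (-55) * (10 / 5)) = -16645244/3 = -5548414.67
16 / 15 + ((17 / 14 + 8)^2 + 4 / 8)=254221/2940 = 86.47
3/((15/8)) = 8/5 = 1.60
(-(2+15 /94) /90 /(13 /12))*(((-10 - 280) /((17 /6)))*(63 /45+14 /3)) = 164836/11985 = 13.75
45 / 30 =1.50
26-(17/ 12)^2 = 3455/144 = 23.99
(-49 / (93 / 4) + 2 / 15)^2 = 3.90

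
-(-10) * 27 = 270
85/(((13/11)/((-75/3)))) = -23375/13 = -1798.08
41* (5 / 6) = 205/6 = 34.17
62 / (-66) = -31/33 = -0.94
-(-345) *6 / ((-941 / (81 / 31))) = -167670/29171 = -5.75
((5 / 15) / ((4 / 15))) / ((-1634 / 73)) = -365/6536 = -0.06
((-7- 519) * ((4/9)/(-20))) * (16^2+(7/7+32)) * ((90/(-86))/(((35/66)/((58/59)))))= -581909592/88795 = -6553.40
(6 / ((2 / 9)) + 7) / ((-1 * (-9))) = 34/9 = 3.78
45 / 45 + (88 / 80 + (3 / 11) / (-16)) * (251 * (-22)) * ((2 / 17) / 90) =-208603/30600 = -6.82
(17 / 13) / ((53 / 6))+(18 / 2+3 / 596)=3758655/410644 = 9.15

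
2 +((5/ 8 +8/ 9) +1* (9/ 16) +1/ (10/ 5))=659/144 = 4.58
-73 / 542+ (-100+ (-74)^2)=2913719/542 = 5375.87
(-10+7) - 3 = -6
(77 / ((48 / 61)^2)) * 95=27219115/2304 = 11813.85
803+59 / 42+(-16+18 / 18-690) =4175/42 = 99.40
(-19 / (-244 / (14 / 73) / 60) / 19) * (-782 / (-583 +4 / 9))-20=-66494800/3335297 = -19.94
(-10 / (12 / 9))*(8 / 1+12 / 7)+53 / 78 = -39409/546 = -72.18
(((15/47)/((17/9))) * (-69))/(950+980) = -1863/308414 = -0.01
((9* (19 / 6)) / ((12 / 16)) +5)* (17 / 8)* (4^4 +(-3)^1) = 184943/8 = 23117.88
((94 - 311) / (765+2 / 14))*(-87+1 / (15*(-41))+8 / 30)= 24.60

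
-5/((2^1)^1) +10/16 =-15/8 = -1.88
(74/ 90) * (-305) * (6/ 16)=-2257/24 = -94.04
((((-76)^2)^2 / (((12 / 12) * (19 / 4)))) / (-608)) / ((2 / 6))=-34656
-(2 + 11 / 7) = -3.57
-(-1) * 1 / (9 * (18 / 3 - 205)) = -1/1791 = 0.00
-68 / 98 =-34/49 = -0.69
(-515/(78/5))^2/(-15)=-1326125/18252 = -72.66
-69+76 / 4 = -50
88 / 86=1.02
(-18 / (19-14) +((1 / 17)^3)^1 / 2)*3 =-530589/49130 = -10.80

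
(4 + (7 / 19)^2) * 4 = 5972/361 = 16.54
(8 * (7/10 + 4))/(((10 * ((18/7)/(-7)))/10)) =-4606/45 = -102.36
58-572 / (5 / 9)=-4858/5 = -971.60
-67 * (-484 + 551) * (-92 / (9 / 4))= 1651952/9 = 183550.22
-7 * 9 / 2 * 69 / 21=-207/2 = -103.50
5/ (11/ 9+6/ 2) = 1.18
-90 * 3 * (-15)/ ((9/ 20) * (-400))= -45/2 = -22.50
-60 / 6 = -10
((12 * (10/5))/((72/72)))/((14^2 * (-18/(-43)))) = 43/147 = 0.29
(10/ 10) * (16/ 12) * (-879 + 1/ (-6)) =-10550/9 = -1172.22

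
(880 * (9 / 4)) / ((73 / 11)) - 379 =-5887/73 = -80.64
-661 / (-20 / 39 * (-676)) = -1983/1040 = -1.91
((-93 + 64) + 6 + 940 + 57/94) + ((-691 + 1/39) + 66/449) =373285973/1646034 = 226.78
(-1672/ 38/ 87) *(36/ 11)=-48/29 = -1.66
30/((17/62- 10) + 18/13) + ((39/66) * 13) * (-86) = -16374007/24651 = -664.23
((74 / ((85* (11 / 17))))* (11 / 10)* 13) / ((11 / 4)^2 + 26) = 7696/13425 = 0.57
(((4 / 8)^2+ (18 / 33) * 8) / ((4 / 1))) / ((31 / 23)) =4669/5456 = 0.86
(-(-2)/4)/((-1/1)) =-1/2 = -0.50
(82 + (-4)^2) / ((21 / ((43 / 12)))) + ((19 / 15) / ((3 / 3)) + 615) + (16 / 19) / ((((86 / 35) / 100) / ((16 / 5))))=742.66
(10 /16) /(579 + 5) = 5/4672 = 0.00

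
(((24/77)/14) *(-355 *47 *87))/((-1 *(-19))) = -17419140/10241 = -1700.92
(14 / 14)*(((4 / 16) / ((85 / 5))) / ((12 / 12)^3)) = 1/68 = 0.01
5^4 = 625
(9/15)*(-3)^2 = 5.40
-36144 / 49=-737.63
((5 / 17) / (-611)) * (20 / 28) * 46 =-1150/72709 = -0.02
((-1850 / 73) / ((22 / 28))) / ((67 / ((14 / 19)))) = -362600/1022219 = -0.35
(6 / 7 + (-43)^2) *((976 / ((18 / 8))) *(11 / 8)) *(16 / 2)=556081856/63 = 8826696.13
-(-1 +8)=-7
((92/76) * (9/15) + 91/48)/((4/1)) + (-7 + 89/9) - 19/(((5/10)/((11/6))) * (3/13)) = -5441803/18240 = -298.34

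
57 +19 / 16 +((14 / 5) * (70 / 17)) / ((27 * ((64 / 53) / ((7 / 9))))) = 58.46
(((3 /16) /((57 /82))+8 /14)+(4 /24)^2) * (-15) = -41605/3192 = -13.03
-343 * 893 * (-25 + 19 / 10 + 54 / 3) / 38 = 822171/20 = 41108.55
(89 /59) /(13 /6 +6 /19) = 10146/16697 = 0.61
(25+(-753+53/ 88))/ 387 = -21337/11352 = -1.88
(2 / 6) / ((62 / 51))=17/62 = 0.27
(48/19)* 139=6672/19 = 351.16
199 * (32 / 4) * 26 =41392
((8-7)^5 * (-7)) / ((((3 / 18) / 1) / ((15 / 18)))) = -35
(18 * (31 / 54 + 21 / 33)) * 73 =52487/33 = 1590.52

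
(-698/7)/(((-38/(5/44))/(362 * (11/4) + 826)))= 6357035/11704 = 543.15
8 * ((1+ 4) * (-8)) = -320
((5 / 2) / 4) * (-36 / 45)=-0.50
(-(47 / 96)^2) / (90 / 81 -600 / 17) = 37553/5355520 = 0.01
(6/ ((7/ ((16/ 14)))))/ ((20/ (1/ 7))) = 12/1715 = 0.01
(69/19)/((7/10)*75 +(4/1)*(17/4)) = 138/2641 = 0.05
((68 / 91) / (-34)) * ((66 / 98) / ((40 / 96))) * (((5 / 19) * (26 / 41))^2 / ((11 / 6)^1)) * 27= -3032640/208146463 = -0.01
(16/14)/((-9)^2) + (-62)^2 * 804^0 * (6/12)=1089782/567 = 1922.01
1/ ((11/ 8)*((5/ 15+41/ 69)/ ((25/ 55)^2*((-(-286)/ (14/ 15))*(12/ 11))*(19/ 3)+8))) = 349.25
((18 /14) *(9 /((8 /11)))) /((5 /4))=891/70 = 12.73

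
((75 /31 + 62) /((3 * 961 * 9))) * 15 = 9985/268119 = 0.04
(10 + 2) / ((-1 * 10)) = -6/5 = -1.20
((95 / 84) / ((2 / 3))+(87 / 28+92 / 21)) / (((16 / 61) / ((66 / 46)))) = 1035353/20608 = 50.24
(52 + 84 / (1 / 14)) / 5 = 1228/5 = 245.60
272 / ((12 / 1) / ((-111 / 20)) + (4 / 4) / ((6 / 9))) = -20128/49 = -410.78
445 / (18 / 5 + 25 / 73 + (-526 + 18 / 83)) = -13481275/15809163 = -0.85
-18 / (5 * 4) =-9/10 = -0.90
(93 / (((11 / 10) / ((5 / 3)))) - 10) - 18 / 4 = 2781/22 = 126.41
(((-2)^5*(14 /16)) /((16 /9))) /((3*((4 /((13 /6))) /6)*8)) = -273/128 = -2.13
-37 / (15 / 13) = -481/15 = -32.07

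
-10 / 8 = -5/4 = -1.25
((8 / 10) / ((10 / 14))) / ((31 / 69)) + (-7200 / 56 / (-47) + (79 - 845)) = -760.77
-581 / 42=-13.83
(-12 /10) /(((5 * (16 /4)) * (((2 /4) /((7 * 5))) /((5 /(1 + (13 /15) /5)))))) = -1575/88 = -17.90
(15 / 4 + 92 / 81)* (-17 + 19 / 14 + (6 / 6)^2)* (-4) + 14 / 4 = 164242/567 = 289.67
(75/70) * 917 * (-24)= -23580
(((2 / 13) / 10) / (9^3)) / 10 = 1/473850 = 0.00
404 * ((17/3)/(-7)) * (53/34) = -10706/21 = -509.81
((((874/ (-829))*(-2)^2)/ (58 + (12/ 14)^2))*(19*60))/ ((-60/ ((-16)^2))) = 416611328/1192931 = 349.23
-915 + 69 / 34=-31041/34 = -912.97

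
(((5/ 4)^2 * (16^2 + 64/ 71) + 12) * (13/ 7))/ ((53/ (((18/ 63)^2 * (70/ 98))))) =7631520/9034963 = 0.84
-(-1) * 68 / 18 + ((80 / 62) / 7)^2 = 1615426/423801 = 3.81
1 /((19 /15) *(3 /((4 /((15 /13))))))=52/57 = 0.91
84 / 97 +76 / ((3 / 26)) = 191924/291 = 659.53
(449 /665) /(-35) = -449/23275 = -0.02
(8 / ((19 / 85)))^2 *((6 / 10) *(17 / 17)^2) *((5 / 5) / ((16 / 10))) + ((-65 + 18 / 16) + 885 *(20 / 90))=5312107/8664 = 613.12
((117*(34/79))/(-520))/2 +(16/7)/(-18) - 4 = -831239/199080 = -4.18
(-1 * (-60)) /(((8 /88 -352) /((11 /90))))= -242/11613 = -0.02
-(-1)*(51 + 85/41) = 2176/41 = 53.07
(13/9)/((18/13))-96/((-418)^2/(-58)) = 7607593/7076322 = 1.08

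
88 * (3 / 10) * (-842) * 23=-2556312/5 = -511262.40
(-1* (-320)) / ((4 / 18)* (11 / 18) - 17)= -18.98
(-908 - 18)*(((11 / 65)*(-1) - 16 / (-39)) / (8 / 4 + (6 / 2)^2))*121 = -478742/195 = -2455.09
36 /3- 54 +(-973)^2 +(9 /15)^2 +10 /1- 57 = 23666009/25 = 946640.36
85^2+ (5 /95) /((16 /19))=115601/16 = 7225.06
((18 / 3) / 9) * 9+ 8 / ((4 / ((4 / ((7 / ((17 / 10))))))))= 278/35 = 7.94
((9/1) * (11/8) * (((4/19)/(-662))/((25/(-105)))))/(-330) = -63/1257800 = 0.00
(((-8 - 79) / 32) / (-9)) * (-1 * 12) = -29/8 = -3.62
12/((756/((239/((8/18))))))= 239/28 = 8.54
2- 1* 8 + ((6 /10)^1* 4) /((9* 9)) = -806/135 = -5.97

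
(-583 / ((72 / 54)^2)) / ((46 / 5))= -26235/736 = -35.65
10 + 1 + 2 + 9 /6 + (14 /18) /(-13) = 3379/234 = 14.44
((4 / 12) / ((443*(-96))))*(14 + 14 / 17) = -7/60248 = 0.00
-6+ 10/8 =-19/4 = -4.75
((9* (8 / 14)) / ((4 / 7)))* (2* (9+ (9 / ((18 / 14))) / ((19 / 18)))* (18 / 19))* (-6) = -577368/361 = -1599.36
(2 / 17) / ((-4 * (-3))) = 1/102 = 0.01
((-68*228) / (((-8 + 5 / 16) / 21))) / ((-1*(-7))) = 248064/41 = 6050.34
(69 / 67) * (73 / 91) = 5037/6097 = 0.83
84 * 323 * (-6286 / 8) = -21318969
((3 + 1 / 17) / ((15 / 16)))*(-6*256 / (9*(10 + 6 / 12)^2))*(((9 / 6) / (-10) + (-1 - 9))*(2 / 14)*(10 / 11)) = 24707072/3711015 = 6.66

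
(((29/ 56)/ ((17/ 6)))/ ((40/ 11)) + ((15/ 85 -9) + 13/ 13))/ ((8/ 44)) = -1628033/38080 = -42.75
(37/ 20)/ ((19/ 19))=37/20 = 1.85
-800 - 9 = -809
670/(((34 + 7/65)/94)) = 4093700/2217 = 1846.50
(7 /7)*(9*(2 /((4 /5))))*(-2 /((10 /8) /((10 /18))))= -20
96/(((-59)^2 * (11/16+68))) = 1536/3825619 = 0.00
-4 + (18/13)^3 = -2956/2197 = -1.35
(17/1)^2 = 289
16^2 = 256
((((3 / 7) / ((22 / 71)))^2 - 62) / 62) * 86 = -61275989/735196 = -83.35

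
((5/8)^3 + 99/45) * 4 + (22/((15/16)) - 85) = -99373/1920 = -51.76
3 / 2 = 1.50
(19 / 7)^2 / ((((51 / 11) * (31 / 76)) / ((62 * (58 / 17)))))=35008336/42483 = 824.06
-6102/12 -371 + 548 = -663/2 = -331.50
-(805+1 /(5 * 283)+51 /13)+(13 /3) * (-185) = -88880434/55185 = -1610.59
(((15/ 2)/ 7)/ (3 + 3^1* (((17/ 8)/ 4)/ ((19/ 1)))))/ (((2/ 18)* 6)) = 0.52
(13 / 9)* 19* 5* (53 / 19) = 3445/9 = 382.78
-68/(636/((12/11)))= -68/583 = -0.12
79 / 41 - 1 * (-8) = 407/41 = 9.93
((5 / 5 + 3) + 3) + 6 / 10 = 38/5 = 7.60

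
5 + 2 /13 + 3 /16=1111/208 = 5.34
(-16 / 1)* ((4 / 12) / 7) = -16/21 = -0.76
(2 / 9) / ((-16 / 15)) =-5/24 = -0.21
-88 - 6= -94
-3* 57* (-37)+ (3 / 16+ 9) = 101379/16 = 6336.19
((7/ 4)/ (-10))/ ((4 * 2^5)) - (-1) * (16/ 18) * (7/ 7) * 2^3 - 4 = 143297/46080 = 3.11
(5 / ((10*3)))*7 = 7/6 = 1.17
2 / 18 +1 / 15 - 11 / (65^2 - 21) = 33137/189180 = 0.18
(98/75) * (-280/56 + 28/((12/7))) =3332/225 = 14.81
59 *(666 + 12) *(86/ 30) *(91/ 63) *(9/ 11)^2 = 67083354/605 = 110881.58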